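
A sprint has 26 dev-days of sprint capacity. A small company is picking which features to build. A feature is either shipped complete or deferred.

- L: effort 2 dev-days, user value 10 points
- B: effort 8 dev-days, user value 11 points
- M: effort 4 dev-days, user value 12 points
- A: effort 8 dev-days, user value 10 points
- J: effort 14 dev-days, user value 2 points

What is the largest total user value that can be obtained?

Allowing fractional choices, the relaxed optimum would be about 43.6, but features are indivisible.
L + B + M + A: effort 2 + 8 + 4 + 8 = 22 ≤ 26, user value 10 + 11 + 12 + 10 = 43.
L + B + M: effort 2 + 8 + 4 = 14 ≤ 26, user value 10 + 11 + 12 = 33.
Best is L, B, M, and A with total user value 43.

43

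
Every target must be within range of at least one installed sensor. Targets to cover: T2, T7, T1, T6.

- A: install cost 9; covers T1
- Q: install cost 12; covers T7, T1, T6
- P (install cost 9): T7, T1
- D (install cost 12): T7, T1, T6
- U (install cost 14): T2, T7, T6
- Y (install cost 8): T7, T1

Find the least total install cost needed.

The greedy cost-per-new-target heuristic would pick Q and U for 26, but a cheaper cover exists.
Choose U and Y: together they cover T2, T7, T1, T6 — every target.
Total install cost: 14 + 8 = 22.
No cover costs less than 22.

22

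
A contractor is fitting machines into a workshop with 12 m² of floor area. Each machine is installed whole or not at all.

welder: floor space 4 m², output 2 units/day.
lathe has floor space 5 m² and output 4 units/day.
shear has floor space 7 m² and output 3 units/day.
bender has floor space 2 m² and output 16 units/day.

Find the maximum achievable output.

Take welder, lathe, and bender: floor space 4 + 5 + 2 = 11 ≤ 12, output 2 + 4 + 16 = 22.
No other feasible combination does better.

22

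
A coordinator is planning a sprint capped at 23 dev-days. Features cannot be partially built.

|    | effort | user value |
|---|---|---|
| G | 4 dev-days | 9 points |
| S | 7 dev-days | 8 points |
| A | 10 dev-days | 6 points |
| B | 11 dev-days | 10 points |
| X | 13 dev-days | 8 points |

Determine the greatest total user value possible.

Allowing fractional choices, the relaxed optimum would be about 27.6, but features are indivisible.
G + B: effort 4 + 11 = 15 ≤ 23, user value 9 + 10 = 19.
G + S + A: effort 4 + 7 + 10 = 21 ≤ 23, user value 9 + 8 + 6 = 23.
G + S + B: effort 4 + 7 + 11 = 22 ≤ 23, user value 9 + 8 + 10 = 27.
Best is G, S, and B with total user value 27.

27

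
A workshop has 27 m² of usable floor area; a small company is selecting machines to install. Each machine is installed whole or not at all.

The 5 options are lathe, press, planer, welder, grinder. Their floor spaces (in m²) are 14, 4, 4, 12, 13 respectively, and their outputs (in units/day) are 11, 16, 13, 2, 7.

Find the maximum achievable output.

lathe + press + planer: floor space 14 + 4 + 4 = 22 ≤ 27, output 11 + 16 + 13 = 40.
press + planer + grinder: floor space 4 + 4 + 13 = 21 ≤ 27, output 16 + 13 + 7 = 36.
Best is lathe, press, and planer with total output 40.

40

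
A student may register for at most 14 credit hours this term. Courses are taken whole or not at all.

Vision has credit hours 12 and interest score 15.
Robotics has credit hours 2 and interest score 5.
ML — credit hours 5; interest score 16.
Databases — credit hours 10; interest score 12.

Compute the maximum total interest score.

21

This is an integer program with binary decision variables.
Robotics + ML: credit hours 2 + 5 = 7 ≤ 14, interest score 5 + 16 = 21.
Vision + Robotics: credit hours 12 + 2 = 14 ≤ 14, interest score 15 + 5 = 20.
Robotics + Databases: credit hours 2 + 10 = 12 ≤ 14, interest score 5 + 12 = 17.
Best is Robotics and ML with total interest score 21.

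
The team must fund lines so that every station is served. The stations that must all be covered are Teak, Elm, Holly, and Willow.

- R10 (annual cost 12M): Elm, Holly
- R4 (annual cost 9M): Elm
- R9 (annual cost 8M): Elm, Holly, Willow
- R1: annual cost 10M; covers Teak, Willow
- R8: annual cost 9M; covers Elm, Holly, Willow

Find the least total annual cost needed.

This is a weighted set-cover instance.
Choose R9 and R1: together they cover Teak, Elm, Holly, Willow — every station.
Total annual cost: 8 + 10 = 18.
No cover costs less than 18.

18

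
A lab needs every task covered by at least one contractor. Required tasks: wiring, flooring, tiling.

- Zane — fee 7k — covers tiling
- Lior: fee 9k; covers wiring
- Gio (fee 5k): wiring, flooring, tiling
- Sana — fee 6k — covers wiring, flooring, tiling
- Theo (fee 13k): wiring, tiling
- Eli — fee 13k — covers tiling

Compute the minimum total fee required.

Gio alone covers wiring, flooring, tiling — every task.
Total fee: 5.
No cover costs less than 5.

5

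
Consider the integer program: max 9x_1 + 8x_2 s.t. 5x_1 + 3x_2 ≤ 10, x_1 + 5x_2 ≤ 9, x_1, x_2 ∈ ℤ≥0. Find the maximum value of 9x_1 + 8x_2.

The continuous relaxation peaks at (1.05, 1.59) with value 22.14; rounding to a feasible lattice point costs some objective.
(x_1,x_2)=(2,0): 5·2+3·0=10≤10, 1·2+5·0=2≤9, objective 18.
(x_1,x_2)=(1,1): 5·1+3·1=8≤10, 1·1+5·1=6≤9, objective 17.
Maximum is 18 at (x_1,x_2)=(2,0).

18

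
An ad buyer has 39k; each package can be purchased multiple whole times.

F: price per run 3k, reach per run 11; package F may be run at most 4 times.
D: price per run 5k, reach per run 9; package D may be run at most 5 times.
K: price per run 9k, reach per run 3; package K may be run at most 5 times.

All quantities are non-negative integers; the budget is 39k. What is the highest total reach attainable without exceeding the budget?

F has the best ratio (11/3); taking only F gives at most 4×11 = 44 (stopped by the supply cap of 4).
Mixing does better — 4×F and 5×D: price 37 ≤ 39, reach 4·11 + 5·9 = 89.

89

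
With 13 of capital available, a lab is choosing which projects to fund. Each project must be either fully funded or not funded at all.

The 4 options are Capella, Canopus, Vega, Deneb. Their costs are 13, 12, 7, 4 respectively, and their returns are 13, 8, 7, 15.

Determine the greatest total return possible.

22

Allowing fractional choices, the relaxed optimum would be about 24.0, but projects are indivisible.
Vega + Deneb: cost 7 + 4 = 11 ≤ 13, return 7 + 15 = 22.
Deneb: cost 4 ≤ 13, return 15.
Best is Vega and Deneb with total return 22.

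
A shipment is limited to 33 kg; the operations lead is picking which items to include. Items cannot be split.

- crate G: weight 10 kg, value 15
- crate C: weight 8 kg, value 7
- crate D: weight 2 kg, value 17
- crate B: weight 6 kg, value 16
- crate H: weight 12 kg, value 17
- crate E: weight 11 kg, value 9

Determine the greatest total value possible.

65

crate C + crate D + crate B + crate H: weight 8 + 2 + 6 + 12 = 28 ≤ 33, value 7 + 17 + 16 + 17 = 57.
crate D + crate B + crate H + crate E: weight 2 + 6 + 12 + 11 = 31 ≤ 33, value 17 + 16 + 17 + 9 = 59.
crate G + crate D + crate B + crate H: weight 10 + 2 + 6 + 12 = 30 ≤ 33, value 15 + 17 + 16 + 17 = 65.
Best is crate G, crate D, crate B, and crate H with total value 65.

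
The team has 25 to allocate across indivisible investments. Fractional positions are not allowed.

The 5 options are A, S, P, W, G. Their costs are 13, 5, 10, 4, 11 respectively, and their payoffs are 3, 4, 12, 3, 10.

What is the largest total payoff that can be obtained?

25

This is a 0-1 knapsack instance.
S + P + W: cost 5 + 10 + 4 = 19 ≤ 25, payoff 4 + 12 + 3 = 19.
P + G: cost 10 + 11 = 21 ≤ 25, payoff 12 + 10 = 22.
P + W + G: cost 10 + 4 + 11 = 25 ≤ 25, payoff 12 + 3 + 10 = 25.
Best is P, W, and G with total payoff 25.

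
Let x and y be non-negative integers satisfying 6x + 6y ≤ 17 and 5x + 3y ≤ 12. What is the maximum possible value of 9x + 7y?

18

The continuous relaxation peaks at (1.75, 1.08) with value 23.33; rounding to a feasible lattice point costs some objective.
(x,y)=(2,0): 6·2+6·0=12≤17, 5·2+3·0=10≤12, objective 18.
(x,y)=(1,1): 6·1+6·1=12≤17, 5·1+3·1=8≤12, objective 16.
(x,y)=(0,2): 6·0+6·2=12≤17, 5·0+3·2=6≤12, objective 14.
(x,y)=(1,0): 6·1+6·0=6≤17, 5·1+3·0=5≤12, objective 9.
The best lattice point is (2,0), giving 18.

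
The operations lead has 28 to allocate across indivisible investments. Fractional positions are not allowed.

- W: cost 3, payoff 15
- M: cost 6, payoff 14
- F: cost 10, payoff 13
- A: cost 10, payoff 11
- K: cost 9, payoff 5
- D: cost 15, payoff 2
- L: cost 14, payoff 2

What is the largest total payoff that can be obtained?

47

Treat it as a binary knapsack problem.
Allowing fractional choices, the relaxed optimum would be about 51.9, but investments are indivisible.
W + M + A + K: cost 3 + 6 + 10 + 9 = 28 ≤ 28, payoff 15 + 14 + 11 + 5 = 45.
W + M + F + K: cost 3 + 6 + 10 + 9 = 28 ≤ 28, payoff 15 + 14 + 13 + 5 = 47.
Best is W, M, F, and K with total payoff 47.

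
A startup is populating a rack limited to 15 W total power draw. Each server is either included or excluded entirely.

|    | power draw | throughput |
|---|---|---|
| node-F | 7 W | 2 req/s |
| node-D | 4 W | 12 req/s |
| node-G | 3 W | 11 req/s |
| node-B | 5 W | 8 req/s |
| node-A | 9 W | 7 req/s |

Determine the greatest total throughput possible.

31

Allowing fractional choices, the relaxed optimum would be about 33.3, but servers are indivisible.
node-D + node-G: power draw 4 + 3 = 7 ≤ 15, throughput 12 + 11 = 23.
node-D + node-G + node-B: power draw 4 + 3 + 5 = 12 ≤ 15, throughput 12 + 11 + 8 = 31.
node-F + node-D + node-G: power draw 7 + 4 + 3 = 14 ≤ 15, throughput 2 + 12 + 11 = 25.
Best is node-D, node-G, and node-B with total throughput 31.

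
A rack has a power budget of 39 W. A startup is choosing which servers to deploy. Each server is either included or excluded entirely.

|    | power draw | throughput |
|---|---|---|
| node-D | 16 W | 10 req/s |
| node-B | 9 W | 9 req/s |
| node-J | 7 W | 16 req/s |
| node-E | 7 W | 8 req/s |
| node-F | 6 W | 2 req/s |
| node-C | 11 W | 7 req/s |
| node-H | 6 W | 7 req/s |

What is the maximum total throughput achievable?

node-B + node-J + node-E + node-F + node-H: power draw 9 + 7 + 7 + 6 + 6 = 35 ≤ 39, throughput 9 + 16 + 8 + 2 + 7 = 42.
node-D + node-B + node-J + node-H: power draw 16 + 9 + 7 + 6 = 38 ≤ 39, throughput 10 + 9 + 16 + 7 = 42.
node-D + node-B + node-J + node-E: power draw 16 + 9 + 7 + 7 = 39 ≤ 39, throughput 10 + 9 + 16 + 8 = 43.
Best is node-D, node-B, node-J, and node-E with total throughput 43.

43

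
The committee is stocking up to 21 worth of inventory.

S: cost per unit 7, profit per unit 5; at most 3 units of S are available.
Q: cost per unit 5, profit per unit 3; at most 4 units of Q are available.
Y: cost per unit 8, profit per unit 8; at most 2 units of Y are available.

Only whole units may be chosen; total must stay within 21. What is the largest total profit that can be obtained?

This is a bounded integer knapsack.
Y has the best ratio (8/8); taking only Y gives at most 2×8 = 16 (stopped by the cost limit).
Mixing does better — 1×Q and 2×Y: cost 21 ≤ 21, profit 1·3 + 2·8 = 19.

19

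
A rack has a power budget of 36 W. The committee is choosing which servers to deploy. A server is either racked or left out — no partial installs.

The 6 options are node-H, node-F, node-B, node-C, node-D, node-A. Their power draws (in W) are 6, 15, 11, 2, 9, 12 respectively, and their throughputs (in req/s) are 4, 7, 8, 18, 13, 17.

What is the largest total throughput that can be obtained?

56

Allowing fractional choices, the relaxed optimum would be about 57.3, but servers are indivisible.
node-H + node-C + node-D + node-A: power draw 6 + 2 + 9 + 12 = 29 ≤ 36, throughput 4 + 18 + 13 + 17 = 52.
node-B + node-C + node-D + node-A: power draw 11 + 2 + 9 + 12 = 34 ≤ 36, throughput 8 + 18 + 13 + 17 = 56.
Best is node-B, node-C, node-D, and node-A with total throughput 56.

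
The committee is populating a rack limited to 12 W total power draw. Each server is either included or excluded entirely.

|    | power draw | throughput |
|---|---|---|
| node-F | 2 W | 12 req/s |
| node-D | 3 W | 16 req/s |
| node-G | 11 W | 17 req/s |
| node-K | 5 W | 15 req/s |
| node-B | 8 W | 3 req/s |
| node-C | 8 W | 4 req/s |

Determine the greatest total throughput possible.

43

Take node-F, node-D, and node-K: power draw 2 + 3 + 5 = 10 ≤ 12, throughput 12 + 16 + 15 = 43.
No other feasible combination does better.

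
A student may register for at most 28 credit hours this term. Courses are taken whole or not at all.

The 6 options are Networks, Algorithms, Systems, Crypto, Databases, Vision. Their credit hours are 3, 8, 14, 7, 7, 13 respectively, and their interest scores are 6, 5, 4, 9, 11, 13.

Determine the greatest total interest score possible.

Take Crypto, Databases, and Vision: credit hours 7 + 7 + 13 = 27 ≤ 28, interest score 9 + 11 + 13 = 33.
No other feasible combination does better.

33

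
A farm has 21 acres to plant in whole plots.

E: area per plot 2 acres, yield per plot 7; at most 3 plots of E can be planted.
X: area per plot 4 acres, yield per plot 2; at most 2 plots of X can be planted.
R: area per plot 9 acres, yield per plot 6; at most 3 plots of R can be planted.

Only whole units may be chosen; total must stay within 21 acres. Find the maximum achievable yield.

E has the best ratio (7/2); taking only E gives at most 3×7 = 21 (stopped by the supply cap of 3).
Mixing does better — 3×E, 1×X, and 1×R: area 19 ≤ 21, yield 3·7 + 1·2 + 1·6 = 29.

29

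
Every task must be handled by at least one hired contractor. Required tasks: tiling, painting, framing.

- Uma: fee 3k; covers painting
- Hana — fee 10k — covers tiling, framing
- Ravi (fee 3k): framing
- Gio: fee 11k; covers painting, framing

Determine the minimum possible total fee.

13

Choose Uma and Hana: together they cover tiling, painting, framing — every task.
Total fee: 3 + 10 = 13.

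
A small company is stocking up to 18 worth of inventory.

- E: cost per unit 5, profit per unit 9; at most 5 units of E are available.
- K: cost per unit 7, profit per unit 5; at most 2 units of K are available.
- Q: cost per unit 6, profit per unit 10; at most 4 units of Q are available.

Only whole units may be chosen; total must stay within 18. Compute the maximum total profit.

30

This is a bounded integer knapsack.
E has the best ratio (9/5); taking only E gives at most 3×9 = 27 (stopped by the cost limit).
Mixing does better — 3×Q: cost 18 ≤ 18, profit 3·10 = 30.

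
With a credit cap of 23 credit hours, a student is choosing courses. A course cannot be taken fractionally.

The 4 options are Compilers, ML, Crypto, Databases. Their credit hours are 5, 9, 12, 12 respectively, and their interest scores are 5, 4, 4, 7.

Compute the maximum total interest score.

12

Allowing fractional choices, the relaxed optimum would be about 14.7, but courses are indivisible.
Compilers + Databases: credit hours 5 + 12 = 17 ≤ 23, interest score 5 + 7 = 12.
ML + Databases: credit hours 9 + 12 = 21 ≤ 23, interest score 4 + 7 = 11.
Compilers + ML: credit hours 5 + 9 = 14 ≤ 23, interest score 5 + 4 = 9.
Best is Compilers and Databases with total interest score 12.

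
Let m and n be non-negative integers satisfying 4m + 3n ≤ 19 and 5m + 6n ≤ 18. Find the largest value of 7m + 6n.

21

Relaxing integrality, the LP optimum is 25.20 at (m,n) = (3.6, 0), which is not an integer point.
(m,n)=(3,0): 4·3+3·0=12≤19, 5·3+6·0=15≤18, objective 21.
(m,n)=(2,1): 4·2+3·1=11≤19, 5·2+6·1=16≤18, objective 20.
(m,n)=(2,0): 4·2+3·0=8≤19, 5·2+6·0=10≤18, objective 14.
Maximum is 21 at (m,n)=(3,0).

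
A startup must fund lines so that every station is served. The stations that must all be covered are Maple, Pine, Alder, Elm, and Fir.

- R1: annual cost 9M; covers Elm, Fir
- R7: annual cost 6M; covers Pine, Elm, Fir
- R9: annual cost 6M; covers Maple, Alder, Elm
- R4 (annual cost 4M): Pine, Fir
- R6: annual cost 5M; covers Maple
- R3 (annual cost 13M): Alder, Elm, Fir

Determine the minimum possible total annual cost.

The greedy cost-per-new-station heuristic would pick R7 and R9 for 12, but a cheaper cover exists.
Choose R9 and R4: together they cover Maple, Pine, Alder, Elm, Fir — every station.
Total annual cost: 6 + 4 = 10.
No cover costs less than 10.

10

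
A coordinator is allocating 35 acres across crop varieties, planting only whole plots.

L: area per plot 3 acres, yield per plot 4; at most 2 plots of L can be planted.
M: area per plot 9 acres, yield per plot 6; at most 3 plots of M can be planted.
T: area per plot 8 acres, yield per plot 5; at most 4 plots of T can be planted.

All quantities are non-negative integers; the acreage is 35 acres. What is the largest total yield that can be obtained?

26

Take 2×L and 3×M: area 33 ≤ 35, yield 2·4 + 3·6 = 26.
L has the best ratio (4/3) and is taken to its limit of 2; remaining capacity is filled optimally with the others.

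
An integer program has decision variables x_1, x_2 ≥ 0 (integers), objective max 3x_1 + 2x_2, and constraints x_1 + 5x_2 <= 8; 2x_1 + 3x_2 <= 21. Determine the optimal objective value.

(x_1,x_2)=(8,0) is feasible, giving 24.
(x_1,x_2)=(7,0) is feasible, giving 21.
No feasible integer point exceeds 24.

24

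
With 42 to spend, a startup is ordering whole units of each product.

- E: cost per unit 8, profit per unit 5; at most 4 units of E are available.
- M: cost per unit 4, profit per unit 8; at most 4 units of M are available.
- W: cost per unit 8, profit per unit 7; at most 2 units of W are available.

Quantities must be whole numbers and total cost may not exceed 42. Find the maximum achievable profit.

51

This is a bounded integer knapsack.
Take 1×E, 4×M, and 2×W: cost 40 ≤ 42, profit 1·5 + 4·8 + 2·7 = 51.
M has the best ratio (8/4) and is taken to its limit of 4; remaining capacity is filled optimally with the others.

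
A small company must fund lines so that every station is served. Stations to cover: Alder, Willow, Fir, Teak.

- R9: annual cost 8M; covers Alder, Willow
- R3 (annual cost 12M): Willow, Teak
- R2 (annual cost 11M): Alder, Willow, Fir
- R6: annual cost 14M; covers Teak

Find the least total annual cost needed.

23

Choose R3 and R2: together they cover Alder, Willow, Fir, Teak — every station.
Total annual cost: 12 + 11 = 23.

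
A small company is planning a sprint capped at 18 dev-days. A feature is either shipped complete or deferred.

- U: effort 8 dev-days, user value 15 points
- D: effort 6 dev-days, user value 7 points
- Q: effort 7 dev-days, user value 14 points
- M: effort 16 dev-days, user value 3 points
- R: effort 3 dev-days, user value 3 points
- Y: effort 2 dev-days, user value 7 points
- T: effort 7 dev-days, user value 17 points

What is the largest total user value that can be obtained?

Take U, Y, and T: effort 8 + 2 + 7 = 17 ≤ 18, user value 15 + 7 + 17 = 39.
No other feasible combination does better.

39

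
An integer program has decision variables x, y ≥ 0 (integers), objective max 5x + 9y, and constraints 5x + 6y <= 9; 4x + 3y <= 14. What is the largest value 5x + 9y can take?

9

Relaxing integrality, the LP optimum is 13.50 at (x,y) = (0, 1.5), which is not an integer point.
(x,y)=(0,1): 5·0+6·1=6≤9, 4·0+3·1=3≤14, objective 9.
(x,y)=(1,0): 5·1+6·0=5≤9, 4·1+3·0=4≤14, objective 5.
No feasible integer point exceeds 9.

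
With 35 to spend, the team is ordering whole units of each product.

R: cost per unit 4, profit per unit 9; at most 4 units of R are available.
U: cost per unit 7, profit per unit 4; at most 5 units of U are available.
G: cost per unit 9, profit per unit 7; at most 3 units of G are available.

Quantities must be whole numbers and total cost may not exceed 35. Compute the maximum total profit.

50

Take 4×R and 2×G: cost 34 ≤ 35, profit 4·9 + 2·7 = 50.
R has the best ratio (9/4) and is taken to its limit of 4; remaining capacity is filled optimally with the others.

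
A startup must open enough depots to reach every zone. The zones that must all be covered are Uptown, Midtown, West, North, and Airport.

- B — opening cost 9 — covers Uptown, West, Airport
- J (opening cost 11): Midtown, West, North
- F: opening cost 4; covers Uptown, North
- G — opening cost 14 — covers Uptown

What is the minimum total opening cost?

20

The greedy cost-per-new-zone heuristic would pick F, B, and J for 24, but a cheaper cover exists.
Choose B and J: together they cover Uptown, Midtown, West, North, Airport — every zone.
Total opening cost: 9 + 11 = 20.
No cover costs less than 20.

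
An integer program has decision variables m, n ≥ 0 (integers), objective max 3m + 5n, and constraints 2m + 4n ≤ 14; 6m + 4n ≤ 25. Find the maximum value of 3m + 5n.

18

(m,n)=(1,3): 2·1+4·3=14≤14, 6·1+4·3=18≤25, objective 18.
(m,n)=(2,2): 2·2+4·2=12≤14, 6·2+4·2=20≤25, objective 16.
(m,n)=(0,3): 2·0+4·3=12≤14, 6·0+4·3=12≤25, objective 15.
No feasible integer point exceeds 18.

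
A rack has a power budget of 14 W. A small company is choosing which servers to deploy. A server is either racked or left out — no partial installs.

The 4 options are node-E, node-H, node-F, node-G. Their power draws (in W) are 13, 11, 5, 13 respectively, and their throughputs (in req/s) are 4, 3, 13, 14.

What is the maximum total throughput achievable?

This is a 0-1 knapsack instance.
Allowing fractional choices, the relaxed optimum would be about 22.7, but servers are indivisible.
node-G: power draw 13 ≤ 14, throughput 14.
node-F: power draw 5 ≤ 14, throughput 13.
node-E: power draw 13 ≤ 14, throughput 4.
Best is node-G with total throughput 14.

14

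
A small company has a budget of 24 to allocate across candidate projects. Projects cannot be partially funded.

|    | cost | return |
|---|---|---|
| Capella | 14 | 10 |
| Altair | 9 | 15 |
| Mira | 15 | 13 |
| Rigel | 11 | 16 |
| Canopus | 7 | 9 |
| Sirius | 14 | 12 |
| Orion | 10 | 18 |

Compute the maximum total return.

Allowing fractional choices, the relaxed optimum would be about 40.3, but projects are indivisible.
Rigel + Orion: cost 11 + 10 = 21 ≤ 24, return 16 + 18 = 34.
Altair + Rigel: cost 9 + 11 = 20 ≤ 24, return 15 + 16 = 31.
Altair + Orion: cost 9 + 10 = 19 ≤ 24, return 15 + 18 = 33.
Best is Rigel and Orion with total return 34.

34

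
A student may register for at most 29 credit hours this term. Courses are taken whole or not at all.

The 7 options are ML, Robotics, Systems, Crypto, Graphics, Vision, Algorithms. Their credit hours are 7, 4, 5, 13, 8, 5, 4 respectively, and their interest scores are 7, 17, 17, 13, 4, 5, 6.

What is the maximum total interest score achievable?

54

Robotics + Systems + Crypto + Algorithms: credit hours 4 + 5 + 13 + 4 = 26 ≤ 29, interest score 17 + 17 + 13 + 6 = 53.
ML + Robotics + Systems + Vision + Algorithms: credit hours 7 + 4 + 5 + 5 + 4 = 25 ≤ 29, interest score 7 + 17 + 17 + 5 + 6 = 52.
ML + Robotics + Systems + Crypto: credit hours 7 + 4 + 5 + 13 = 29 ≤ 29, interest score 7 + 17 + 17 + 13 = 54.
Best is ML, Robotics, Systems, and Crypto with total interest score 54.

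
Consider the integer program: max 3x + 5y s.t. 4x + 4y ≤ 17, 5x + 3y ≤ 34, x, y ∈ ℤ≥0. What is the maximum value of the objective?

(x,y)=(0,4): 4·0+4·4=16≤17, 5·0+3·4=12≤34, objective 20.
(x,y)=(1,3): 4·1+4·3=16≤17, 5·1+3·3=14≤34, objective 18.
(x,y)=(0,3): 4·0+4·3=12≤17, 5·0+3·3=9≤34, objective 15.
Maximum is 20 at (x,y)=(0,4).

20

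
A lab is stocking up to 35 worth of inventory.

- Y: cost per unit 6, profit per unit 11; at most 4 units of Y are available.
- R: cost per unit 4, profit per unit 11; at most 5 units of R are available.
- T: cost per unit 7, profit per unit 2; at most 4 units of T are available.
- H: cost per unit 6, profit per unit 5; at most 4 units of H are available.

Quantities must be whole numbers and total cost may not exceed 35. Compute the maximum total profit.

77

This is a bounded integer knapsack.
R has the best ratio (11/4); taking only R gives at most 5×11 = 55 (stopped by the supply cap of 5).
Mixing does better — 2×Y and 5×R: cost 32 ≤ 35, profit 2·11 + 5·11 = 77.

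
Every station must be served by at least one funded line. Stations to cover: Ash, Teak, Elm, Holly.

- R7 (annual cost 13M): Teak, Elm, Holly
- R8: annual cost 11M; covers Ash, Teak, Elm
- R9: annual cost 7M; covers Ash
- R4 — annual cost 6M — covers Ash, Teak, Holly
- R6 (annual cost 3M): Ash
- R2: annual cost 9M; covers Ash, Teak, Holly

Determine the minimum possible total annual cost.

The greedy cost-per-new-station heuristic would pick R4 and R8 for 17, but a cheaper cover exists.
Choose R7 and R6: together they cover Ash, Teak, Elm, Holly — every station.
Total annual cost: 13 + 3 = 16.
No cover costs less than 16.

16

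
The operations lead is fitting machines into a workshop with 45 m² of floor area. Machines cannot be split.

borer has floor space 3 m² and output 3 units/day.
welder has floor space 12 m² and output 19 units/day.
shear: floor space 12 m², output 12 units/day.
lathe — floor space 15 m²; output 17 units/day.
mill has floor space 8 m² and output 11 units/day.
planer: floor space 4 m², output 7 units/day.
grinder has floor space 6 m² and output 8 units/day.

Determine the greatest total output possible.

62

Take welder, lathe, mill, planer, and grinder: floor space 12 + 15 + 8 + 4 + 6 = 45 ≤ 45, output 19 + 17 + 11 + 7 + 8 = 62.
No other feasible combination does better.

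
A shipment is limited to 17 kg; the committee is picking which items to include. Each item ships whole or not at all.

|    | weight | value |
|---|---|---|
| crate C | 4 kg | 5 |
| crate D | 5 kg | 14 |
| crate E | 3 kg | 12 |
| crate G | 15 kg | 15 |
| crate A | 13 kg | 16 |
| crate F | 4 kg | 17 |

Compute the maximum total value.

Allowing fractional choices, the relaxed optimum would be about 49.2, but items are indivisible.
crate C + crate D + crate E + crate F: weight 4 + 5 + 3 + 4 = 16 ≤ 17, value 5 + 14 + 12 + 17 = 48.
crate D + crate E + crate F: weight 5 + 3 + 4 = 12 ≤ 17, value 14 + 12 + 17 = 43.
Best is crate C, crate D, crate E, and crate F with total value 48.

48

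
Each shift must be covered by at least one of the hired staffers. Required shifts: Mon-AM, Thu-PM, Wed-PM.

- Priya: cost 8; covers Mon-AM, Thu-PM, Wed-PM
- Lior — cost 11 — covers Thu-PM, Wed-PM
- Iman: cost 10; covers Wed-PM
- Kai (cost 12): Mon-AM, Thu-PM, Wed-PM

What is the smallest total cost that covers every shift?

8

Priya alone covers Mon-AM, Thu-PM, Wed-PM — every shift.
Total cost: 8.
No cover costs less than 8.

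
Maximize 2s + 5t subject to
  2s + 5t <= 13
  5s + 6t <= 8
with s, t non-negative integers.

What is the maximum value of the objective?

5

(s,t)=(0,1) is feasible, giving 5.
(s,t)=(1,0) is feasible, giving 2.
(s,t)=(0,0) is feasible, giving 0.
No feasible integer point exceeds 5.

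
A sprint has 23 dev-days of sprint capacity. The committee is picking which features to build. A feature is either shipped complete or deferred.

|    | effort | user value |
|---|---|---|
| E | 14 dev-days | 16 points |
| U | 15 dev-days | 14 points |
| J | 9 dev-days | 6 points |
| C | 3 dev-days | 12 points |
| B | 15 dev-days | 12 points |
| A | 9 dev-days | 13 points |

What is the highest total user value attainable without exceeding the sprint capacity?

31

Take J, C, and A: effort 9 + 3 + 9 = 21 ≤ 23, user value 6 + 12 + 13 = 31.
No other feasible combination does better.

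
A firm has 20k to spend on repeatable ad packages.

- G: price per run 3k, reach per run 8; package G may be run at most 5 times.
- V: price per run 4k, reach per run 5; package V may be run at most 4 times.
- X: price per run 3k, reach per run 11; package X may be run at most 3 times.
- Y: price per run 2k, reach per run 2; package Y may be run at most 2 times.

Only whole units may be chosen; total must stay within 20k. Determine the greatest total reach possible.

Take 3×G, 3×X, and 1×Y: price 20 ≤ 20, reach 3·8 + 3·11 + 1·2 = 59.
X has the best ratio (11/3) and is taken to its limit of 3; remaining capacity is filled optimally with the others.

59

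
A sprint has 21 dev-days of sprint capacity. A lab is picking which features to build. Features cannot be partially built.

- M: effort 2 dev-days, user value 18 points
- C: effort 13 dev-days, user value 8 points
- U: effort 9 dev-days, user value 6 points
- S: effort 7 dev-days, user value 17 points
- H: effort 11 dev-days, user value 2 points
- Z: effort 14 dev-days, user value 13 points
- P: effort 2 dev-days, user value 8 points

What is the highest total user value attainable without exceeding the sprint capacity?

M + S + P: effort 2 + 7 + 2 = 11 ≤ 21, user value 18 + 17 + 8 = 43.
M + U + S + P: effort 2 + 9 + 7 + 2 = 20 ≤ 21, user value 18 + 6 + 17 + 8 = 49.
M + U + S: effort 2 + 9 + 7 = 18 ≤ 21, user value 18 + 6 + 17 = 41.
Best is M, U, S, and P with total user value 49.

49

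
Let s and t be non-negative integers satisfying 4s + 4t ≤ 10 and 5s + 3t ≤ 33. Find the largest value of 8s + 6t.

16

Relaxing integrality, the LP optimum is 20.00 at (s,t) = (2.5, 0), which is not an integer point.
(s,t)=(2,0): 4·2+4·0=8≤10, 5·2+3·0=10≤33, objective 16.
(s,t)=(1,1): 4·1+4·1=8≤10, 5·1+3·1=8≤33, objective 14.
(s,t)=(1,0): 4·1+4·0=4≤10, 5·1+3·0=5≤33, objective 8.
No feasible integer point exceeds 16.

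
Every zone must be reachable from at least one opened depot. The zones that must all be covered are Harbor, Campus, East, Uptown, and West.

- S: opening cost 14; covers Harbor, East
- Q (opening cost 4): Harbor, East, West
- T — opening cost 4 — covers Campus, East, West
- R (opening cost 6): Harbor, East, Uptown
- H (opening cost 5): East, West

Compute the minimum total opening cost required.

10

The greedy cost-per-new-zone heuristic would pick Q, T, and R for 14, but a cheaper cover exists.
Choose T and R: together they cover Harbor, Campus, East, Uptown, West — every zone.
Total opening cost: 4 + 6 = 10.
No cover costs less than 10.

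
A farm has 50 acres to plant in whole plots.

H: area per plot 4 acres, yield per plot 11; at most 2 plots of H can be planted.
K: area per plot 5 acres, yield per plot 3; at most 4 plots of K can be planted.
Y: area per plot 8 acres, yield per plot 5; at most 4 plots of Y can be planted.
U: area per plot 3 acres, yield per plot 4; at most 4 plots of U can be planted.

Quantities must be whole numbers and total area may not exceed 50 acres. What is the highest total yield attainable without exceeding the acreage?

H has the best ratio (11/4); taking only H gives at most 2×11 = 22 (stopped by the supply cap of 2).
Mixing does better — 2×H, 1×K, 3×Y, and 4×U: area 49 ≤ 50, yield 2·11 + 1·3 + 3·5 + 4·4 = 56.

56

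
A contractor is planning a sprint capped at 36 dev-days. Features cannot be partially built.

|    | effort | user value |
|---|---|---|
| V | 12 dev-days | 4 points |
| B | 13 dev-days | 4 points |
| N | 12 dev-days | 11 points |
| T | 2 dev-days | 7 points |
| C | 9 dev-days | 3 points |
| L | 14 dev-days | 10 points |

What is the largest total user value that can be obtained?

This is a 0-1 knapsack instance.
Take N, T, and L: effort 12 + 2 + 14 = 28 ≤ 36, user value 11 + 7 + 10 = 28.
No other feasible combination does better.

28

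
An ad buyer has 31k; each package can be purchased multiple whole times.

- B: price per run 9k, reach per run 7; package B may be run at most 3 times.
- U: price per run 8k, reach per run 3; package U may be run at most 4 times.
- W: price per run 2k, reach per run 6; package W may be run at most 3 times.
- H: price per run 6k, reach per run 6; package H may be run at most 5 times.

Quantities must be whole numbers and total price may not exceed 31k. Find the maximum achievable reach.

Take 3×W and 4×H: price 30 ≤ 31, reach 3·6 + 4·6 = 42.
W has the best ratio (6/2) and is taken to its limit of 3; remaining capacity is filled optimally with the others.

42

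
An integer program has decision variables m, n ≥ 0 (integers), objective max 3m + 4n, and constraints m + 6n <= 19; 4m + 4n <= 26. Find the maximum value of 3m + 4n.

20

(m,n)=(4,2): 1·4+6·2=16≤19, 4·4+4·2=24≤26, objective 20.
(m,n)=(5,1): 1·5+6·1=11≤19, 4·5+4·1=24≤26, objective 19.
The best lattice point is (4,2), giving 20.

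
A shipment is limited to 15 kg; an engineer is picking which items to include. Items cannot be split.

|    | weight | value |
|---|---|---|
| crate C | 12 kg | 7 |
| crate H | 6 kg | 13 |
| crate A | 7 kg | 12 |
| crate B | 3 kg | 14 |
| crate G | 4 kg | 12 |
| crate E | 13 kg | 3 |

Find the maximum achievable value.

This is a 0-1 knapsack instance.
crate A + crate B + crate G: weight 7 + 3 + 4 = 14 ≤ 15, value 12 + 14 + 12 = 38.
crate H + crate B + crate G: weight 6 + 3 + 4 = 13 ≤ 15, value 13 + 14 + 12 = 39.
crate H + crate B: weight 6 + 3 = 9 ≤ 15, value 13 + 14 = 27.
Best is crate H, crate B, and crate G with total value 39.

39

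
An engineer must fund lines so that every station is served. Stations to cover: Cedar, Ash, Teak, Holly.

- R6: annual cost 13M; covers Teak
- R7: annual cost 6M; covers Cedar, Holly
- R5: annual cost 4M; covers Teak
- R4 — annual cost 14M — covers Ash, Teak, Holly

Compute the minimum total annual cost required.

20

The greedy cost-per-new-station heuristic would pick R7, R5, and R4 for 24, but a cheaper cover exists.
Choose R7 and R4: together they cover Cedar, Ash, Teak, Holly — every station.
Total annual cost: 6 + 14 = 20.
No cover costs less than 20.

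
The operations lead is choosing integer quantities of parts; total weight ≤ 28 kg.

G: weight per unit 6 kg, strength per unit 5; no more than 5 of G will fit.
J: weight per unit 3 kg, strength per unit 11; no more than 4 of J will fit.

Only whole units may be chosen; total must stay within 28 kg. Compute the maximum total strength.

This is a bounded integer knapsack.
J has the best ratio (11/3); taking only J gives at most 4×11 = 44 (stopped by the supply cap of 4).
Mixing does better — 2×G and 4×J: weight 24 ≤ 28, strength 2·5 + 4·11 = 54.

54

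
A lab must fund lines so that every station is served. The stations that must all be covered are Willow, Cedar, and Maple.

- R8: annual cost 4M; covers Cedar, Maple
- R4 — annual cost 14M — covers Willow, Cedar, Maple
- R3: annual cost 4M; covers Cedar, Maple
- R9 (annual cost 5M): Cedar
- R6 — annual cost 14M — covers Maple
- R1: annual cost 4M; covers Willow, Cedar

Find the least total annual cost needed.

8

Choose R8 and R1: together they cover Willow, Cedar, Maple — every station.
Total annual cost: 4 + 4 = 8.
No cover costs less than 8.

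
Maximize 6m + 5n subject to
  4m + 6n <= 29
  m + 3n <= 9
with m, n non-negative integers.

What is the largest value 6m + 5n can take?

The continuous relaxation peaks at (7.25, 0) with value 43.50; rounding to a feasible lattice point costs some objective.
(m,n)=(7,0): 4·7+6·0=28≤29, 1·7+3·0=7≤9, objective 42.
(m,n)=(6,0): 4·6+6·0=24≤29, 1·6+3·0=6≤9, objective 36.
Maximum is 42 at (m,n)=(7,0).

42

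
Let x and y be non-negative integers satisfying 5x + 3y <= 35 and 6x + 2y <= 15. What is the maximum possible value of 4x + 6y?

Relaxing integrality, the LP optimum is 45.00 at (x,y) = (0, 7.5), which is not an integer point.
(x,y)=(0,7): 5·0+3·7=21≤35, 6·0+2·7=14≤15, objective 42.
(x,y)=(0,6): 5·0+3·6=18≤35, 6·0+2·6=12≤15, objective 36.
Maximum is 42 at (x,y)=(0,7).

42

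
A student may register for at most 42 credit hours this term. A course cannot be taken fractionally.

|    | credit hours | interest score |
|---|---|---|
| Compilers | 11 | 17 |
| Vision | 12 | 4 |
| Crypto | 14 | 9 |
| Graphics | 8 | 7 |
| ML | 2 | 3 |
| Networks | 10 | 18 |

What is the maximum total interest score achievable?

47

Compilers + Graphics + ML + Networks: credit hours 11 + 8 + 2 + 10 = 31 ≤ 42, interest score 17 + 7 + 3 + 18 = 45.
Compilers + Vision + Graphics + Networks: credit hours 11 + 12 + 8 + 10 = 41 ≤ 42, interest score 17 + 4 + 7 + 18 = 46.
Compilers + Crypto + ML + Networks: credit hours 11 + 14 + 2 + 10 = 37 ≤ 42, interest score 17 + 9 + 3 + 18 = 47.
Best is Compilers, Crypto, ML, and Networks with total interest score 47.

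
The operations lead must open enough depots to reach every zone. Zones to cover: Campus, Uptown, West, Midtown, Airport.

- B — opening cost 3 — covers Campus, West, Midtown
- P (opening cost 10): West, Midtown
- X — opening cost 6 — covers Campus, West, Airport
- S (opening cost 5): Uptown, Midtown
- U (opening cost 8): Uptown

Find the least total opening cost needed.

The greedy cost-per-new-zone heuristic would pick B, S, and X for 14, but a cheaper cover exists.
Choose X and S: together they cover Campus, Uptown, West, Midtown, Airport — every zone.
Total opening cost: 6 + 5 = 11.
No cover costs less than 11.

11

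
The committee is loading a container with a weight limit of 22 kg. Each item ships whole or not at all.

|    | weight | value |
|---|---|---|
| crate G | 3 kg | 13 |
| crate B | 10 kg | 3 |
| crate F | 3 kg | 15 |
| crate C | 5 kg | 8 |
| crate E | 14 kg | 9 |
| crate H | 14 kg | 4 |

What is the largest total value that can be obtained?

39

Take crate G, crate B, crate F, and crate C: weight 3 + 10 + 3 + 5 = 21 ≤ 22, value 13 + 3 + 15 + 8 = 39.
No other feasible combination does better.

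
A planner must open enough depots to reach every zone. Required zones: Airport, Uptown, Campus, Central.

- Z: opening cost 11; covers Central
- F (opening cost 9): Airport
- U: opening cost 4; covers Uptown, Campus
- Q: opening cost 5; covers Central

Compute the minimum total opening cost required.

18

This is a weighted set-cover instance.
Choose F, U, and Q: together they cover Airport, Uptown, Campus, Central — every zone.
Total opening cost: 9 + 4 + 5 = 18.
No cover costs less than 18.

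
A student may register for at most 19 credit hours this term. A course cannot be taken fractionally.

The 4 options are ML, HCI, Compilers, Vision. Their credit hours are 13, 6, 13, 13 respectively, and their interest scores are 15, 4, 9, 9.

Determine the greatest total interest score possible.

ML + HCI: credit hours 13 + 6 = 19 ≤ 19, interest score 15 + 4 = 19.
ML: credit hours 13 ≤ 19, interest score 15.
HCI + Compilers: credit hours 6 + 13 = 19 ≤ 19, interest score 4 + 9 = 13.
Best is ML and HCI with total interest score 19.

19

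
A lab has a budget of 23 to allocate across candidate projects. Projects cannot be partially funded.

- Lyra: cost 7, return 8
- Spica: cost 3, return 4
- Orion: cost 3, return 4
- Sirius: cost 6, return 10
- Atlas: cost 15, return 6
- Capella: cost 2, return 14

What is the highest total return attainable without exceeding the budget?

40

Allowing fractional choices, the relaxed optimum would be about 40.8, but projects are indivisible.
Lyra + Spica + Sirius + Capella: cost 7 + 3 + 6 + 2 = 18 ≤ 23, return 8 + 4 + 10 + 14 = 36.
Lyra + Orion + Sirius + Capella: cost 7 + 3 + 6 + 2 = 18 ≤ 23, return 8 + 4 + 10 + 14 = 36.
Lyra + Spica + Orion + Sirius + Capella: cost 7 + 3 + 3 + 6 + 2 = 21 ≤ 23, return 8 + 4 + 4 + 10 + 14 = 40.
Best is Lyra, Spica, Orion, Sirius, and Capella with total return 40.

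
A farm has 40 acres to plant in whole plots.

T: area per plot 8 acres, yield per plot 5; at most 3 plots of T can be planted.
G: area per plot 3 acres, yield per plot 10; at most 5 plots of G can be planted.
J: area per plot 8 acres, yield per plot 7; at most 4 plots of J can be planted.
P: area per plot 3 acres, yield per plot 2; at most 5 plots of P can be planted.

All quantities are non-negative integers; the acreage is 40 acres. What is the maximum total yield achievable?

71

G has the best ratio (10/3); taking only G gives at most 5×10 = 50 (stopped by the supply cap of 5).
Mixing does better — 5×G and 3×J: area 39 ≤ 40, yield 5·10 + 3·7 = 71.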